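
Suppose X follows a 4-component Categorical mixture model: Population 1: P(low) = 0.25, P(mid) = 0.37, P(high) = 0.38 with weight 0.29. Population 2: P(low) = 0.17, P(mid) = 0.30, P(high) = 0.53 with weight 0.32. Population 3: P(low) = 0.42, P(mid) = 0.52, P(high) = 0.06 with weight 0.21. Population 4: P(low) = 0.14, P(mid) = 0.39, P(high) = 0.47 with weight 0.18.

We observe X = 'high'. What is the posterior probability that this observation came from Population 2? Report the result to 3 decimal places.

0.450

Posterior ∝ prior × likelihood, so P(k | x) ∝ π_k f_k(x); normalise over all components.
Categorical probabilities:
  L_1 = P(high | comp) = 0.38
  L_2 = P(high | comp) = 0.53
  L_3 = P(high | comp) = 0.06
  L_4 = P(high | comp) = 0.47
Weight by the priors:
  π_1·L_1 = 0.29 × 0.38 = 0.1102
  π_2·L_2 = 0.32 × 0.53 = 0.1696
  π_3·L_3 = 0.21 × 0.06 = 0.0126
  π_4·L_4 = 0.18 × 0.47 = 0.0846
Marginal: 0.1102 + 0.1696 + 0.0126 + 0.0846 = 0.377
P(Population 2 | data) ≈ 0.450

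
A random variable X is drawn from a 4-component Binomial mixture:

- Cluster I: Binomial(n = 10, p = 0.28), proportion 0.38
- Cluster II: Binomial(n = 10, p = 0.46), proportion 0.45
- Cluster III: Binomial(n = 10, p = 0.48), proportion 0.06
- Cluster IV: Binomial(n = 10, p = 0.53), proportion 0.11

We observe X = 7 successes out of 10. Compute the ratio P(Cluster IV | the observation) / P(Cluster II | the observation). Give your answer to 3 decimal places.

0.434

Posterior odds = (π_i f_i(x)) / (π_j f_j(x)); the normalising sum cancels.
Binomial probabilities:
  f_I = 0.00604345
  f_II = 0.0823507
  f_III = 0.0990558
  f_IV = 0.146354
Odds = (0.11/0.45) × (0.146354/0.0823507) = 0.244444 × 1.77721 ≈ 0.434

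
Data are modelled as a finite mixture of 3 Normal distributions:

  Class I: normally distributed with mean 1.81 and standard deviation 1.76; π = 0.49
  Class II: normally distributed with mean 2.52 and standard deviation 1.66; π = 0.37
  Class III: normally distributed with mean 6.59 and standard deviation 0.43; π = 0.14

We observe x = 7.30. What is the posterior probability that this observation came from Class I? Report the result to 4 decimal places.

0.0241

Posterior ∝ prior × likelihood, so P(k | x) ∝ w_k f_k(x); normalise over all components.
Evaluate each component's likelihood at the observed value:
  p_I = (1/(1.76·√(2π)))·exp(−(7.30−1.81)²/(2·1.76²)) = 0.226672·exp(-4.86507) = 0.00174793
  p_II = (1/(1.66·√(2π)))·exp(−(7.30−2.52)²/(2·1.66²)) = 0.240327·exp(-4.14581) = 0.00380451
  p_III = (1/(0.43·√(2π)))·exp(−(7.30−6.59)²/(2·0.43²)) = 0.927773·exp(-1.36317) = 0.237369
Multiply by the mixture weights:
  w_I·p_I = 0.49 × 0.00174793 = 0.000856484
  w_II·p_II = 0.37 × 0.00380451 = 0.00140767
  w_III·p_III = 0.14 × 0.237369 = 0.0332317
Sum: 0.000856484 + 0.00140767 + 0.0332317 = 0.0354959
Responsibility of Class I: 0.000856484 / 0.0354959 ≈ 0.0241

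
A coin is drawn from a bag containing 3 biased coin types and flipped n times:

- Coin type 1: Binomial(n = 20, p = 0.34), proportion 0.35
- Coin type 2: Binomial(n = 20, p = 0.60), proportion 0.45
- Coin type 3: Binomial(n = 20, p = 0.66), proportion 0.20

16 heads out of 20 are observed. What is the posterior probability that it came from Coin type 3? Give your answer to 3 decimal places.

0.516

P(component k | x) = w_k·f_k(x) / marginal(x), where marginal(x) = Σ_j w_j·f_j(x).
Evaluate each component's likelihood at the observed value:
  p_1 = C(20,16)·0.34^16·0.66^4 = 4845·3.18906e-08·0.189747 = 2.93179e-05
  p_2 = C(20,16)·0.60^16·0.40^4 = 4845·0.000282111·0.0256 = 0.0349908
  p_3 = C(20,16)·0.66^16·0.34^4 = 4845·0.00129629·0.0133634 = 0.0839291
Unnormalised posteriors:
  w_1·p_1 = 0.35 × 2.93179e-05 = 1.02612e-05
  w_2·p_2 = 0.45 × 0.0349908 = 0.0157459
  w_3·p_3 = 0.20 × 0.0839291 = 0.0167858
Evidence: 1.02612e-05 + 0.0157459 + 0.0167858 = 0.0325419
So the posterior for Coin type 3 is 0.0167858 / 0.0325419 ≈ 0.516.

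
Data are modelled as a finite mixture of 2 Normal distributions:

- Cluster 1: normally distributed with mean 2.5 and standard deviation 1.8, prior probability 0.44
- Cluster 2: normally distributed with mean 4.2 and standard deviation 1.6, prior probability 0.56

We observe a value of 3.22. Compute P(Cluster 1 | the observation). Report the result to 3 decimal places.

Posterior ∝ prior × likelihood, so P(k | x) ∝ w_k f_k(x); normalise over all components.
Evaluate each component's likelihood at the observed value:
  p_1 = 0.204595
  p_2 = 0.206693
Prior × likelihood for each component:
  w_1·p_1 = 0.44 × 0.204595 = 0.0900216
  w_2·p_2 = 0.56 × 0.206693 = 0.115748
Normaliser: 0.0900216 + 0.115748 = 0.20577
Responsibility of Cluster 1: 0.0900216 / 0.20577 ≈ 0.437

0.437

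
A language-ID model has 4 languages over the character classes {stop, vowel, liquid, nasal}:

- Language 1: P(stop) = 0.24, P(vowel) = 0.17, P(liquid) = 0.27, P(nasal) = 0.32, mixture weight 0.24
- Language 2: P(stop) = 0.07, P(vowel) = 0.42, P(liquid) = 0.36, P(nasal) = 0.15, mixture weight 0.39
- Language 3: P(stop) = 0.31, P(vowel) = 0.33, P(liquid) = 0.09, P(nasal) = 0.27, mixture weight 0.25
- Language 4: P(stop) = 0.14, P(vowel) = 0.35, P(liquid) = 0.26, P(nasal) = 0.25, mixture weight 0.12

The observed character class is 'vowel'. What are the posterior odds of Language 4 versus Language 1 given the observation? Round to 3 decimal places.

1.029

Since P(k|x) ∝ π_k f_k(x), the posterior odds are π_i f_i(x) / (π_j f_j(x)).
Evaluate each component's likelihood at the observed value:
  p_1 = P(vowel | comp) = 0.17
  p_2 = P(vowel | comp) = 0.42
  p_3 = P(vowel | comp) = 0.33
  p_4 = P(vowel | comp) = 0.35
0.042 / 0.0408 ≈ 1.029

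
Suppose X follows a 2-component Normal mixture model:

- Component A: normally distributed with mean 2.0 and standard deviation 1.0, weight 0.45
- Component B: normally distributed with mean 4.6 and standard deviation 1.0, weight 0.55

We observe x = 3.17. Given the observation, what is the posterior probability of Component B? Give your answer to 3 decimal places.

P(component k | x) = P(Z=k)·f_k(x) / marginal(x), where marginal(x) = Σ_j P(Z=j)·f_j(x).
Evaluate each component's likelihood at the observed value:
  f_A = 0.201214
  f_B = 0.143505
Multiply by the mixture weights:
  P(Z=A)·f_A = 0.45 × 0.201214 = 0.0905461
  P(Z=B)·f_B = 0.55 × 0.143505 = 0.0789275
Marginal: 0.0905461 + 0.0789275 = 0.169474
Responsibility of Component B: 0.0789275 / 0.169474 ≈ 0.466

0.466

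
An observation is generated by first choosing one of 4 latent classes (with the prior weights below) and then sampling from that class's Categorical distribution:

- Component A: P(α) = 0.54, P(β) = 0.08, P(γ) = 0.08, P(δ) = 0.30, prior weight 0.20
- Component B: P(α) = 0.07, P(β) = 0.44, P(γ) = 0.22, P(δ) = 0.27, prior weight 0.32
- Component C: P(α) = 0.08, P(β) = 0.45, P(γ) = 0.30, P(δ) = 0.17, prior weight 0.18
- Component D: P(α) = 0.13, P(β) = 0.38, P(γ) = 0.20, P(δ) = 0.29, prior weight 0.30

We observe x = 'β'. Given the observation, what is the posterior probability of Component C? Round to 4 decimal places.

0.2302

P(component k | x) = π_k·f_k(x) / marginal(x), where marginal(x) = Σ_j π_j·f_j(x).
Evaluate each component's likelihood at the observed value:
  p_A = 0.08
  p_B = 0.44
  p_C = 0.45
  p_D = 0.38
Prior × likelihood for each component:
  π_A·p_A = 0.20 × 0.08 = 0.016
  π_B·p_B = 0.32 × 0.44 = 0.1408
  π_C·p_C = 0.18 × 0.45 = 0.081
  π_D·p_D = 0.30 × 0.38 = 0.114
Evidence: 0.016 + 0.1408 + 0.081 + 0.114 = 0.3518
So the posterior for Component C is 0.081 / 0.3518 ≈ 0.2302.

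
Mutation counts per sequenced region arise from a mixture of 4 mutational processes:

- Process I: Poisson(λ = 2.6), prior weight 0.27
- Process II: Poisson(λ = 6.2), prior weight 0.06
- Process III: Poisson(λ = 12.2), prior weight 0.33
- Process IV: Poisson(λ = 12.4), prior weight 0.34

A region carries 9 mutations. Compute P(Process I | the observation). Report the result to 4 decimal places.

0.0051

By Bayes' theorem, P(k | x) = π_k f_k(x) / Σ_j π_j f_j(x).
Component likelihoods at x = 9 mutations:
  f_I = 0.0011113
  f_II = 0.0757071
  f_III = 0.0830009
  f_IV = 0.0786648
Unnormalised posteriors:
  π_I·f_I = 0.27 × 0.0011113 = 0.000300051
  π_II·f_II = 0.06 × 0.0757071 = 0.00454242
  π_III·f_III = 0.33 × 0.0830009 = 0.0273903
  π_IV·f_IV = 0.34 × 0.0786648 = 0.026746
Normaliser: 0.000300051 + 0.00454242 + 0.0273903 + 0.026746 = 0.0589788
P(Process I | 9 mutations) ≈ 0.0051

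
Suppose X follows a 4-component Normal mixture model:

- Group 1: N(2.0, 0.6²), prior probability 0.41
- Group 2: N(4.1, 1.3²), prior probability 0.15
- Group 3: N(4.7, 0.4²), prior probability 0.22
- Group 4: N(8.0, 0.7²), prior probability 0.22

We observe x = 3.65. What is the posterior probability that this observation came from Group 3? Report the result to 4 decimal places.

The responsibility of component k is π_k f_k(x) divided by Σ_j π_j f_j(x).
Evaluate each component's likelihood at the observed value:
  f_1 = (1/(0.6·√(2π)))·exp(−(3.65−2.0)²/(2·0.6²)) = 0.664904·exp(-3.78125) = 0.0151559
  f_2 = (1/(1.3·√(2π)))·exp(−(3.65−4.1)²/(2·1.3²)) = 0.306879·exp(-0.05991) = 0.289033
  f_3 = (1/(0.4·√(2π)))·exp(−(3.65−4.7)²/(2·0.4²)) = 0.997356·exp(-3.44531) = 0.0318105
  f_4 = (1/(0.7·√(2π)))·exp(−(3.65−8.0)²/(2·0.7²)) = 0.569918·exp(-19.30867) = 2.3451e-09
Multiply by the mixture weights:
  π_1·f_1 = 0.41 × 0.0151559 = 0.00621393
  π_2·f_2 = 0.15 × 0.289033 = 0.043355
  π_3·f_3 = 0.22 × 0.0318105 = 0.0069983
  π_4·f_4 = 0.22 × 2.3451e-09 = 5.15922e-10
Sum: 0.00621393 + 0.043355 + 0.0069983 + 5.15922e-10 = 0.0565672
P(Group 3 | data) = 0.0069983 / 0.0565672 ≈ 0.1237

0.1237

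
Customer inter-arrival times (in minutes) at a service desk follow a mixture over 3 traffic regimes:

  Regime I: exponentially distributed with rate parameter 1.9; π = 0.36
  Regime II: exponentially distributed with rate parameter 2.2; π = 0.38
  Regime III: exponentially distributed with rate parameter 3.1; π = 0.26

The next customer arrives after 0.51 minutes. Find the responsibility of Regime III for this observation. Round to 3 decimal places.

The responsibility of component k is w_k f_k(x) divided by Σ_j w_j f_j(x).
Exponential densities:
  L_I = 0.720978
  L_II = 0.716381
  L_III = 0.637885
Prior × likelihood for each component:
  w_I·L_I = 0.36 × 0.720978 = 0.259552
  w_II·L_II = 0.38 × 0.716381 = 0.272225
  w_III·L_III = 0.26 × 0.637885 = 0.16585
Marginal: 0.259552 + 0.272225 + 0.16585 = 0.697627
P(Regime III | 0.51 minutes) ≈ 0.238

0.238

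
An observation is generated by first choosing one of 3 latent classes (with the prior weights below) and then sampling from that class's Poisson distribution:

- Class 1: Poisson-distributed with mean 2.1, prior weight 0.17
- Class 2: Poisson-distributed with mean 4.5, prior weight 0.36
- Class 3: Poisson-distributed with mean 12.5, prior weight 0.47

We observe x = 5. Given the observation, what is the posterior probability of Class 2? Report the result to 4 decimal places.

0.8420

By Bayes' theorem, P(k | x) = π_k f_k(x) / Σ_j π_j f_j(x).
Evaluate each component's likelihood at the observed value:
  f_1 = e^(−2.1)·2.1^5/5! = 0.041677
  f_2 = e^(−4.5)·4.5^5/5! = 0.170827
  f_3 = e^(−12.5)·12.5^5/5! = 0.00947737
Prior × likelihood for each component:
  π_1·f_1 = 0.17 × 0.041677 = 0.0070851
  π_2·f_2 = 0.36 × 0.170827 = 0.0614977
  π_3·f_3 = 0.47 × 0.00947737 = 0.00445436
Marginal: 0.0070851 + 0.0614977 + 0.00445436 = 0.0730371
Responsibility of Class 2: 0.0614977 / 0.0730371 ≈ 0.8420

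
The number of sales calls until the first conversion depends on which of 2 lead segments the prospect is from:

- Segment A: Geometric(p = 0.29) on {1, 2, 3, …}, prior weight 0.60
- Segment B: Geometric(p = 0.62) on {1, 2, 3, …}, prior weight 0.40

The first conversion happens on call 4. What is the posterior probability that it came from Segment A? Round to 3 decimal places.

P(component k | x) = π_k·f_k(x) / marginal(x), where marginal(x) = Σ_j π_j·f_j(x).
Component likelihoods at x = 4:
  p_A = 0.103794
  p_B = 0.0340206
Weight by the priors:
  π_A·p_A = 0.60 × 0.103794 = 0.0622765
  π_B·p_B = 0.40 × 0.0340206 = 0.0136083
Denominator: 0.0622765 + 0.0136083 = 0.0758848
P(Segment A | 4) ≈ 0.821

0.821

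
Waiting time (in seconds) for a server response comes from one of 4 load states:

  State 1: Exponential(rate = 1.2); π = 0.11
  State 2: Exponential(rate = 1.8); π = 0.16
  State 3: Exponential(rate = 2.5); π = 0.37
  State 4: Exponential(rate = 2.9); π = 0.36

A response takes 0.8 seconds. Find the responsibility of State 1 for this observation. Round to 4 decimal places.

0.1458

Apply Bayes' rule: the posterior for each component is proportional to its prior times its likelihood at x.
Evaluate each component's likelihood at the observed value:
  f_1 = 1.2·e^(−1.2·0.8) = 1.2·e^(−0.9600) = 0.459471
  f_2 = 1.8·e^(−1.8·0.8) = 1.8·e^(−1.4400) = 0.42647
  f_3 = 2.5·e^(−2.5·0.8) = 2.5·e^(−2.0000) = 0.338338
  f_4 = 2.9·e^(−2.9·0.8) = 2.9·e^(−2.3200) = 0.284993
Unnormalised posteriors:
  π_1·f_1 = 0.11 × 0.459471 = 0.0505419
  π_2·f_2 = 0.16 × 0.42647 = 0.0682352
  π_3·f_3 = 0.37 × 0.338338 = 0.125185
  π_4·f_4 = 0.36 × 0.284993 = 0.102598
Normaliser: 0.0505419 + 0.0682352 + 0.125185 + 0.102598 = 0.34656
P(State 1 | 0.8 seconds) ≈ 0.1458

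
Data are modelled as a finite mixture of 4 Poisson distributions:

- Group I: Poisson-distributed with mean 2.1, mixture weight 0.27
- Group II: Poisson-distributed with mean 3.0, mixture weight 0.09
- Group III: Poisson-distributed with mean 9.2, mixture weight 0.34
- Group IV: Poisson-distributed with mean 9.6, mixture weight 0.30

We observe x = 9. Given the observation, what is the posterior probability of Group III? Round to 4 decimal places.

The responsibility of component k is P(Z=k) f_k(x) divided by Σ_j P(Z=j) f_j(x).
Poisson probabilities:
  f_I = 0.000268035
  f_II = 0.0027005
  f_III = 0.131467
  f_IV = 0.129256
Unnormalised posteriors:
  P(Z=I)·f_I = 0.27 × 0.000268035 = 7.23696e-05
  P(Z=II)·f_II = 0.09 × 0.0027005 = 0.000243045
  P(Z=III)·f_III = 0.34 × 0.131467 = 0.0446989
  P(Z=IV)·f_IV = 0.30 × 0.129256 = 0.0387768
Normaliser: 7.23696e-05 + 0.000243045 + 0.0446989 + 0.0387768 = 0.0837912
P(Group III | data) ≈ 0.5335

0.5335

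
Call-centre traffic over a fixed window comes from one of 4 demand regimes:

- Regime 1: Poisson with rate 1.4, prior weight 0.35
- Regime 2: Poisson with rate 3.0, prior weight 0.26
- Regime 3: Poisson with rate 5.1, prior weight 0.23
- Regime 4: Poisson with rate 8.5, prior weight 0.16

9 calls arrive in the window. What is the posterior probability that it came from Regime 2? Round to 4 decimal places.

0.0230

By Bayes' theorem, P(k | x) = π_k f_k(x) / Σ_j π_j f_j(x).
Evaluate each component's likelihood at the observed value:
  f_1 = e^(−1.4)·1.4^9/9! = 1.40403e-05
  f_2 = e^(−3.0)·3.0^9/9! = 0.0027005
  f_3 = e^(−5.1)·5.1^9/9! = 0.0392163
  f_4 = e^(−8.5)·8.5^9/9! = 0.129869
Prior × likelihood for each component:
  π_1·f_1 = 0.35 × 1.40403e-05 = 4.91411e-06
  π_2·f_2 = 0.26 × 0.0027005 = 0.000702131
  π_3·f_3 = 0.23 × 0.0392163 = 0.00901975
  π_4·f_4 = 0.16 × 0.129869 = 0.020779
Sum: 4.91411e-06 + 0.000702131 + 0.00901975 + 0.020779 = 0.0305058
P(Regime 2 | 9 calls) ≈ 0.0230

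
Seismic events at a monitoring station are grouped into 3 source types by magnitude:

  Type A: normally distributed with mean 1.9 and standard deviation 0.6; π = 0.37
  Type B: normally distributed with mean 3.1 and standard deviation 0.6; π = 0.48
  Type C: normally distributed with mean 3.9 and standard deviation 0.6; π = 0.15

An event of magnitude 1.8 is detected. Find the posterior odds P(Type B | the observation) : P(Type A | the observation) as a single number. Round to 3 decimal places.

Only the two components matter; the odds are (π_i f_i(x)) / (π_j f_j(x)).
Component likelihoods at x = 1.8:
  p_A = 0.655733
  p_B = 0.0635877
  p_C = 0.00145447
Odds = (0.48/0.37) × (0.0635877/0.655733) = 1.2973 × 0.096972 ≈ 0.126

0.126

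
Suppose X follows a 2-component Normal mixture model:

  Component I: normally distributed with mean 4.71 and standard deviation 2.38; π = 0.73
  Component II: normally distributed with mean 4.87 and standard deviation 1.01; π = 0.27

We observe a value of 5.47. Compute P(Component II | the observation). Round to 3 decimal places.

P(component k | x) = w_k·f_k(x) / marginal(x), where marginal(x) = Σ_j w_j·f_j(x).
Component likelihoods at x = 5.47:
  f_I = 0.159291
  f_II = 0.331098
Weight by the priors:
  w_I·f_I = 0.73 × 0.159291 = 0.116282
  w_II·f_II = 0.27 × 0.331098 = 0.0893963
Denominator: 0.116282 + 0.0893963 = 0.205679
P(Component II | the observation) ≈ 0.435

0.435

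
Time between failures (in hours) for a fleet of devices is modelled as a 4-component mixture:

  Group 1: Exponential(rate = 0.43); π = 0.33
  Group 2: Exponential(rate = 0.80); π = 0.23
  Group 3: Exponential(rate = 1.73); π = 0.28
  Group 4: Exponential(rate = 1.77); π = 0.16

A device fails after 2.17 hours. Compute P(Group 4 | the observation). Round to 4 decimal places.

Apply Bayes' rule: the posterior for each component is proportional to its prior times its likelihood at x.
Component likelihoods at x = 2.17 hours:
  L_1 = 0.169133
  L_2 = 0.140979
  L_3 = 0.0405192
  L_4 = 0.0380095
Weight by the priors:
  π_1·L_1 = 0.33 × 0.169133 = 0.0558139
  π_2·L_2 = 0.23 × 0.140979 = 0.0324252
  π_3·L_3 = 0.28 × 0.0405192 = 0.0113454
  π_4·L_4 = 0.16 × 0.0380095 = 0.00608151
Normaliser: 0.0558139 + 0.0324252 + 0.0113454 + 0.00608151 = 0.105666
Responsibility of Group 4: 0.00608151 / 0.105666 ≈ 0.0576

0.0576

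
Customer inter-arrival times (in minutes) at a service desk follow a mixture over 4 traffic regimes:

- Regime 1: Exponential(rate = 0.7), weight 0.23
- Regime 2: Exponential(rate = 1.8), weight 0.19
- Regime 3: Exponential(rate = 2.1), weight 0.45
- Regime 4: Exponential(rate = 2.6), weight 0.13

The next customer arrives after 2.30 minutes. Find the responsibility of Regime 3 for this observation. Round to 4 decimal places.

By Bayes' theorem, P(k | x) = P(Z=k) f_k(x) / Σ_j P(Z=j) f_j(x).
Exponential densities:
  p_1 = 0.139921
  p_2 = 0.0286611
  p_3 = 0.0167717
  p_4 = 0.00657495
Weight by the priors:
  P(Z=1)·p_1 = 0.23 × 0.139921 = 0.0321819
  P(Z=2)·p_2 = 0.19 × 0.0286611 = 0.00544562
  P(Z=3)·p_3 = 0.45 × 0.0167717 = 0.00754726
  P(Z=4)·p_4 = 0.13 × 0.00657495 = 0.000854743
Marginal: 0.0321819 + 0.00544562 + 0.00754726 + 0.000854743 = 0.0460295
P(Regime 3 | x) ≈ 0.1640

0.1640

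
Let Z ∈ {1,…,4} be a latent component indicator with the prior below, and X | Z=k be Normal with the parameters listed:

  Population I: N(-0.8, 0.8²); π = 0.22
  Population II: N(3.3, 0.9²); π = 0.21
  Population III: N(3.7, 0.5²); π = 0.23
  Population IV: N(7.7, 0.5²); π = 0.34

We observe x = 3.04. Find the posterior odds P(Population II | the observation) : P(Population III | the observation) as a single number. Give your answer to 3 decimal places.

Posterior odds = (w_i f_i(x)) / (w_j f_j(x)); the normalising sum cancels.
Normal densities:
  f_I = 4.95162e-06
  f_II = 0.425153
  f_III = 0.333874
  f_IV = 1.0965e-19
Odds = (0.21/0.23) × (0.425153/0.333874) = 0.913043 × 1.27339 ≈ 1.163

1.163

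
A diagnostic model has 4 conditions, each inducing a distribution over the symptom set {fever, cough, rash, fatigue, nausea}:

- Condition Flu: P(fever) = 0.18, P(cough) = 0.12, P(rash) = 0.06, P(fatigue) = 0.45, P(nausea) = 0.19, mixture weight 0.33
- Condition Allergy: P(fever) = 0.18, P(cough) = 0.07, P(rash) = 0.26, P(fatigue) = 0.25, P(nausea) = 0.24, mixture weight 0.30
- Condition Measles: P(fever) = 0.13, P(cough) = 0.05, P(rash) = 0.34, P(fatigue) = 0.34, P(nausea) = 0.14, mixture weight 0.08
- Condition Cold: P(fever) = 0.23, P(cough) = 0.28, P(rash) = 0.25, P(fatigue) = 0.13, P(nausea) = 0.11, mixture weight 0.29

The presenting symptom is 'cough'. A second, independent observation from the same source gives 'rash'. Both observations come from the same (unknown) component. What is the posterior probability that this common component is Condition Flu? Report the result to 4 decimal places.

Apply Bayes' rule: the posterior for each component is proportional to its prior times its likelihood at x.
Since both observations come from the same component, the likelihood for component k is f_k(x₁)·f_k(x₂).
  p_Flu = [0.12] × [0.06] = 0.0072
  p_Allergy = [0.07] × [0.26] = 0.0182
  p_Measles = [0.05] × [0.34] = 0.017
  p_Cold = [0.28] × [0.25] = 0.07
Multiply by the mixture weights:
  P(Z=Flu)·p_Flu = 0.33 × 0.0072 = 0.002376
  P(Z=Allergy)·p_Allergy = 0.30 × 0.0182 = 0.00546
  P(Z=Measles)·p_Measles = 0.08 × 0.017 = 0.00136
  P(Z=Cold)·p_Cold = 0.29 × 0.07 = 0.0203
Marginal: 0.002376 + 0.00546 + 0.00136 + 0.0203 = 0.029496
P(Condition Flu | data) ≈ 0.0806

0.0806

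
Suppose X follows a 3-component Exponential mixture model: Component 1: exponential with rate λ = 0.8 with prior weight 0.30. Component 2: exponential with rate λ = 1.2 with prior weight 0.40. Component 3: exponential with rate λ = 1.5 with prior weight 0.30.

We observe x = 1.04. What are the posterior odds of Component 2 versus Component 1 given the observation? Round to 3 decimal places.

Posterior odds = (π_i f_i(x)) / (π_j f_j(x)); the normalising sum cancels.
Evaluate each component's likelihood at the observed value:
  L_1 = 0.8·e^(−0.8·1.04) = 0.8·e^(−0.8320) = 0.348142
  L_2 = 1.2·e^(−1.2·1.04) = 1.2·e^(−1.2480) = 0.344494
  L_3 = 1.5·e^(−1.5·1.04) = 1.5·e^(−1.5600) = 0.315204
0.137798 / 0.104443 ≈ 1.319

1.319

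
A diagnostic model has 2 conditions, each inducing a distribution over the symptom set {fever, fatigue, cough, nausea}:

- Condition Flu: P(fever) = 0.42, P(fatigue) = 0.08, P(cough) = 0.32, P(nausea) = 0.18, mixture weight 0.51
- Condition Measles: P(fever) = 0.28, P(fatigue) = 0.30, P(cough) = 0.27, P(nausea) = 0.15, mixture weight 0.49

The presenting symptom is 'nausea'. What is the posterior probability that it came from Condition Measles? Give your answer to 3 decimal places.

The responsibility of component k is π_k f_k(x) divided by Σ_j π_j f_j(x).
Evaluate each component's likelihood at the observed value:
  L_Flu = 0.18
  L_Measles = 0.15
Prior × likelihood for each component:
  π_Flu·L_Flu = 0.51 × 0.18 = 0.0918
  π_Measles·L_Measles = 0.49 × 0.15 = 0.0735
Normaliser: 0.0918 + 0.0735 = 0.1653
P(Condition Measles | the observation) ≈ 0.445

0.445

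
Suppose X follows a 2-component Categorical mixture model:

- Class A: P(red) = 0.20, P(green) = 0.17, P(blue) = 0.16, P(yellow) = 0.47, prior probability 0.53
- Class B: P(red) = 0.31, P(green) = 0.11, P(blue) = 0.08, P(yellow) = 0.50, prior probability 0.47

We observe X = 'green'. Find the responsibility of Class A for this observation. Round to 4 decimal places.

The responsibility of component k is w_k f_k(x) divided by Σ_j w_j f_j(x).
Component likelihoods at x = 'green':
  p_A = 0.17
  p_B = 0.11
Unnormalised posteriors:
  w_A·p_A = 0.53 × 0.17 = 0.0901
  w_B·p_B = 0.47 × 0.11 = 0.0517
Denominator: 0.0901 + 0.0517 = 0.1418
So the posterior for Class A is 0.0901 / 0.1418 ≈ 0.6354.

0.6354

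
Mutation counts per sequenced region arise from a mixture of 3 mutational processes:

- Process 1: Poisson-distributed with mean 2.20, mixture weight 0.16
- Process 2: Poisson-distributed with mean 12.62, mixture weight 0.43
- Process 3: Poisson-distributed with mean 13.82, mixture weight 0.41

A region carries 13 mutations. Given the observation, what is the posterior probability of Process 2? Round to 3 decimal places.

0.517

Apply Bayes' rule: the posterior for each component is proportional to its prior times its likelihood at x.
Poisson probabilities:
  L_1 = e^(−2.20)·2.20^13/13! = 5.0323e-07
  L_2 = e^(−12.62)·12.62^13/13! = 0.109319
  L_3 = e^(−13.82)·13.82^13/13! = 0.107244
Prior × likelihood for each component:
  P(Z=1)·L_1 = 0.16 × 5.0323e-07 = 8.05168e-08
  P(Z=2)·L_2 = 0.43 × 0.109319 = 0.0470071
  P(Z=3)·L_3 = 0.41 × 0.107244 = 0.0439702
Evidence: 8.05168e-08 + 0.0470071 + 0.0439702 = 0.0909774
P(Process 2 | 13 mutations) ≈ 0.517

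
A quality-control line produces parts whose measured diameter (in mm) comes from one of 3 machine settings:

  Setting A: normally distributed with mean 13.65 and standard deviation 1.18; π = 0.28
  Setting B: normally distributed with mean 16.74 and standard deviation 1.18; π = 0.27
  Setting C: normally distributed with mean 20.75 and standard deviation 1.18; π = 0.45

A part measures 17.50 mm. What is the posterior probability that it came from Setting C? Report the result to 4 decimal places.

Apply Bayes' rule: the posterior for each component is proportional to its prior times its likelihood at x.
Evaluate each component's likelihood at the observed value:
  L_A = 0.00164981
  L_B = 0.274758
  L_C = 0.00761706
Multiply by the mixture weights:
  π_A·L_A = 0.28 × 0.00164981 = 0.000461946
  π_B·L_B = 0.27 × 0.274758 = 0.0741847
  π_C·L_C = 0.45 × 0.00761706 = 0.00342768
Normaliser: 0.000461946 + 0.0741847 + 0.00342768 = 0.0780743
So the posterior for Setting C is 0.00342768 / 0.0780743 ≈ 0.0439.

0.0439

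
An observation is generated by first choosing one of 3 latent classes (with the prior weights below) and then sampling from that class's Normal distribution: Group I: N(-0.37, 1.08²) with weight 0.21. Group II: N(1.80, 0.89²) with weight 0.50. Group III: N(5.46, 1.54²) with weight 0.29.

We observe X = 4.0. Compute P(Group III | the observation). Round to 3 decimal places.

0.819

P(component k | x) = π_k·f_k(x) / marginal(x), where marginal(x) = Σ_j π_j·f_j(x).
Evaluate each component's likelihood at the observed value:
  L_I = (1/(1.08·√(2π)))·exp(−(4.0−-0.37)²/(2·1.08²)) = 0.369391·exp(-8.18626) = 0.000102858
  L_II = (1/(0.89·√(2π)))·exp(−(4.0−1.80)²/(2·0.89²)) = 0.448250·exp(-3.05517) = 0.0211192
  L_III = (1/(1.54·√(2π)))·exp(−(4.0−5.46)²/(2·1.54²)) = 0.259053·exp(-0.44940) = 0.165279
Weight by the priors:
  π_I·L_I = 0.21 × 0.000102858 = 2.16003e-05
  π_II·L_II = 0.50 × 0.0211192 = 0.0105596
  π_III·L_III = 0.29 × 0.165279 = 0.0479308
Sum: 2.16003e-05 + 0.0105596 + 0.0479308 = 0.058512
So the posterior for Group III is 0.0479308 / 0.058512 ≈ 0.819.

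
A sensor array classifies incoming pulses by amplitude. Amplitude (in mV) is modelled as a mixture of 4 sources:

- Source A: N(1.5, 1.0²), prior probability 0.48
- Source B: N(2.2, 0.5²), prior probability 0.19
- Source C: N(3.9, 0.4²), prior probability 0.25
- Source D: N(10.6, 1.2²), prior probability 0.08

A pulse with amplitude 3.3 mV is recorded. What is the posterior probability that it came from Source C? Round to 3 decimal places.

Apply Bayes' rule: the posterior for each component is proportional to its prior times its likelihood at x.
Evaluate each component's likelihood at the observed value:
  f_A = 0.0789502
  f_B = 0.0709492
  f_C = 0.323794
  f_D = 3.06036e-09
Weight by the priors:
  P(Z=A)·f_A = 0.48 × 0.0789502 = 0.0378961
  P(Z=B)·f_B = 0.19 × 0.0709492 = 0.0134803
  P(Z=C)·f_C = 0.25 × 0.323794 = 0.0809485
  P(Z=D)·f_D = 0.08 × 3.06036e-09 = 2.44829e-10
Marginal: 0.0378961 + 0.0134803 + 0.0809485 + 2.44829e-10 = 0.132325
Responsibility of Source C: 0.0809485 / 0.132325 ≈ 0.612

0.612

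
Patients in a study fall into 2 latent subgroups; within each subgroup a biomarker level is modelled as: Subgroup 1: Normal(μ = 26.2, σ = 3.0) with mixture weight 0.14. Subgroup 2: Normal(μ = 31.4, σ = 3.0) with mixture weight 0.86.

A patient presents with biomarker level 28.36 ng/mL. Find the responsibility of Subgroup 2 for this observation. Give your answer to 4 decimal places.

0.8265

Posterior ∝ prior × likelihood, so P(k | x) ∝ P(Z=k) f_k(x); normalise over all components.
Evaluate each component's likelihood at the observed value:
  f_1 = (1/(3.0·√(2π)))·exp(−(28.36−26.2)²/(2·3.0²)) = 0.132981·exp(-0.25920) = 0.102617
  f_2 = (1/(3.0·√(2π)))·exp(−(28.36−31.4)²/(2·3.0²)) = 0.132981·exp(-0.51342) = 0.0795815
Prior × likelihood for each component:
  P(Z=1)·f_1 = 0.14 × 0.102617 = 0.0143664
  P(Z=2)·f_2 = 0.86 × 0.0795815 = 0.0684401
Normaliser: 0.0143664 + 0.0684401 = 0.0828065
So the posterior for Subgroup 2 is 0.0684401 / 0.0828065 ≈ 0.8265.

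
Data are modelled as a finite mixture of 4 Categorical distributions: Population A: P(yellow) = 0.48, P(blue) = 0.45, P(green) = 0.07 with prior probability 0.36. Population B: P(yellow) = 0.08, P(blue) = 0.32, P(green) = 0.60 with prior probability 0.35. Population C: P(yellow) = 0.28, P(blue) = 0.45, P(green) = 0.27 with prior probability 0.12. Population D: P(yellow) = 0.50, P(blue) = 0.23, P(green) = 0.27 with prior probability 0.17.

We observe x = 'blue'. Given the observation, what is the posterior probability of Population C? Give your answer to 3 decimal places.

Posterior ∝ prior × likelihood, so P(k | x) ∝ P(Z=k) f_k(x); normalise over all components.
Evaluate each component's likelihood at the observed value:
  L_A = 0.45
  L_B = 0.32
  L_C = 0.45
  L_D = 0.23
Multiply by the mixture weights:
  P(Z=A)·L_A = 0.36 × 0.45 = 0.162
  P(Z=B)·L_B = 0.35 × 0.32 = 0.112
  P(Z=C)·L_C = 0.12 × 0.45 = 0.054
  P(Z=D)·L_D = 0.17 × 0.23 = 0.0391
Denominator: 0.162 + 0.112 + 0.054 + 0.0391 = 0.3671
P(Population C | x) ≈ 0.147

0.147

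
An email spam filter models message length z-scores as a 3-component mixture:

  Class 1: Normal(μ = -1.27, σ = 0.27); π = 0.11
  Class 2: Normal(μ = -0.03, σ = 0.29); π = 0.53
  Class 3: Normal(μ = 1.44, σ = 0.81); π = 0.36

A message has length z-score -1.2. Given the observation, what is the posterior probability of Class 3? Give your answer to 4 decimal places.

0.0055

The responsibility of component k is π_k f_k(x) divided by Σ_j π_j f_j(x).
Normal densities:
  p_1 = (1/(0.27·√(2π)))·exp(−(-1.2−-1.27)²/(2·0.27²)) = 1.477564·exp(-0.03361) = 1.42873
  p_2 = (1/(0.29·√(2π)))·exp(−(-1.2−-0.03)²/(2·0.29²)) = 1.375663·exp(-8.13853) = 0.000401786
  p_3 = (1/(0.81·√(2π)))·exp(−(-1.2−1.44)²/(2·0.81²)) = 0.492521·exp(-5.31139) = 0.00243063
Unnormalised posteriors:
  π_1·p_1 = 0.11 × 1.42873 = 0.15716
  π_2·p_2 = 0.53 × 0.000401786 = 0.000212947
  π_3·p_3 = 0.36 × 0.00243063 = 0.000875028
Sum: 0.15716 + 0.000212947 + 0.000875028 = 0.158248
Responsibility of Class 3: 0.000875028 / 0.158248 ≈ 0.0055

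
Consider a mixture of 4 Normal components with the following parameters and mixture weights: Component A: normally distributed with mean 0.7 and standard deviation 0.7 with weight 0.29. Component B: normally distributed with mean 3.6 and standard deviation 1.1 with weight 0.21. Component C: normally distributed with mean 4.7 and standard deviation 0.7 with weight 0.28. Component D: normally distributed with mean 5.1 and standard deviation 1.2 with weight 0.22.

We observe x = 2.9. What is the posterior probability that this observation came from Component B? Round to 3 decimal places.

Apply Bayes' rule: the posterior for each component is proportional to its prior times its likelihood at x.
Component likelihoods at x = 2.9:
  p_A = (1/(0.7·√(2π)))·exp(−(2.9−0.7)²/(2·0.7²)) = 0.569918·exp(-4.93878) = 0.00408253
  p_B = (1/(1.1·√(2π)))·exp(−(2.9−3.6)²/(2·1.1²)) = 0.362675·exp(-0.20248) = 0.296198
  p_C = (1/(0.7·√(2π)))·exp(−(2.9−4.7)²/(2·0.7²)) = 0.569918·exp(-3.30612) = 0.0208921
  p_D = (1/(1.2·√(2π)))·exp(−(2.9−5.1)²/(2·1.2²)) = 0.332452·exp(-1.68056) = 0.061926
Prior × likelihood for each component:
  P(Z=A)·p_A = 0.29 × 0.00408253 = 0.00118393
  P(Z=B)·p_B = 0.21 × 0.296198 = 0.0622015
  P(Z=C)·p_C = 0.28 × 0.0208921 = 0.00584978
  P(Z=D)·p_D = 0.22 × 0.061926 = 0.0136237
Sum: 0.00118393 + 0.0622015 + 0.00584978 + 0.0136237 = 0.0828589
Responsibility of Component B: 0.0622015 / 0.0828589 ≈ 0.751

0.751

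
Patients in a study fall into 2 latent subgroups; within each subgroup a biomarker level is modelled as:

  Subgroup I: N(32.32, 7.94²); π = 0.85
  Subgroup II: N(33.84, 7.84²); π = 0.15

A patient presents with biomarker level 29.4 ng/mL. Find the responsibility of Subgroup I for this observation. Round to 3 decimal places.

0.860

The responsibility of component k is w_k f_k(x) divided by Σ_j w_j f_j(x).
Component likelihoods at x = 29.4 ng/mL:
  p_I = 0.0469593
  p_II = 0.043346
Multiply by the mixture weights:
  w_I·p_I = 0.85 × 0.0469593 = 0.0399154
  w_II·p_II = 0.15 × 0.043346 = 0.0065019
Denominator: 0.0399154 + 0.0065019 = 0.0464173
Responsibility of Subgroup I: 0.0399154 / 0.0464173 ≈ 0.860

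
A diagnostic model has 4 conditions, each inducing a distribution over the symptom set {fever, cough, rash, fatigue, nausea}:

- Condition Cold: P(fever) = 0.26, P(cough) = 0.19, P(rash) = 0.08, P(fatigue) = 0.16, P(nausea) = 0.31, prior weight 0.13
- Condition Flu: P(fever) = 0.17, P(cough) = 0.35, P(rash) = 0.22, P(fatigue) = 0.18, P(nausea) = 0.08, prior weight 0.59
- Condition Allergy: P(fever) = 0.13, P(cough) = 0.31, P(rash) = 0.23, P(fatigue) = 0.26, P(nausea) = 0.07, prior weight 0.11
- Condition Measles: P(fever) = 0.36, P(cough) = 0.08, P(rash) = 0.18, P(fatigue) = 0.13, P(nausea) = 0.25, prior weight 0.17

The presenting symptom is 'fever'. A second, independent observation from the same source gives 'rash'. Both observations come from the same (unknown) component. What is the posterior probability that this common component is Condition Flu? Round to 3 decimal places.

The responsibility of component k is P(Z=k) f_k(x) divided by Σ_j P(Z=j) f_j(x).
Since both observations come from the same component, the likelihood for component k is f_k(x₁)·f_k(x₂).
  L_Cold = [0.26] × [0.08] = 0.0208
  L_Flu = [0.17] × [0.22] = 0.0374
  L_Allergy = [0.13] × [0.23] = 0.0299
  L_Measles = [0.36] × [0.18] = 0.0648
Prior × likelihood for each component:
  P(Z=Cold)·L_Cold = 0.13 × 0.0208 = 0.002704
  P(Z=Flu)·L_Flu = 0.59 × 0.0374 = 0.022066
  P(Z=Allergy)·L_Allergy = 0.11 × 0.0299 = 0.003289
  P(Z=Measles)·L_Measles = 0.17 × 0.0648 = 0.011016
Marginal: 0.002704 + 0.022066 + 0.003289 + 0.011016 = 0.039075
P(Condition Flu | data) ≈ 0.565

0.565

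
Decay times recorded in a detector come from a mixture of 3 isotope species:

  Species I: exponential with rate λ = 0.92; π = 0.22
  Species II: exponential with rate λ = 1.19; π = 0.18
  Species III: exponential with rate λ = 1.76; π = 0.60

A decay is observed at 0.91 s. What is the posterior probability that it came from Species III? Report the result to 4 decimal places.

0.5707

Posterior ∝ prior × likelihood, so P(k | x) ∝ P(Z=k) f_k(x); normalise over all components.
Component likelihoods at x = 0.91 s:
  L_I = 0.92·e^(−0.92·0.91) = 0.92·e^(−0.8372) = 0.398287
  L_II = 1.19·e^(−1.19·0.91) = 1.19·e^(−1.0829) = 0.402948
  L_III = 1.76·e^(−1.76·0.91) = 1.76·e^(−1.6016) = 0.35477
Multiply by the mixture weights:
  P(Z=I)·L_I = 0.22 × 0.398287 = 0.0876232
  P(Z=II)·L_II = 0.18 × 0.402948 = 0.0725307
  P(Z=III)·L_III = 0.60 × 0.35477 = 0.212862
Normaliser: 0.0876232 + 0.0725307 + 0.212862 = 0.373016
Responsibility of Species III: 0.212862 / 0.373016 ≈ 0.5707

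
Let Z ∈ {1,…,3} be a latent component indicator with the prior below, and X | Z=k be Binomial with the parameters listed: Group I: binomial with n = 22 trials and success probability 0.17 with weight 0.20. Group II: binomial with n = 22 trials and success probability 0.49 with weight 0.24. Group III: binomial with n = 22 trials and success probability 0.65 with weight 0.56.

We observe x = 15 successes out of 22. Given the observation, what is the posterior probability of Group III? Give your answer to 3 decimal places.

By Bayes' theorem, P(k | x) = w_k f_k(x) / Σ_j w_j f_j(x).
Binomial probabilities:
  p_I = C(22,15)·0.17^15·0.83^7 = 170544·2.86242e-12·0.271361 = 1.3247e-07
  p_II = C(22,15)·0.49^15·0.51^7 = 170544·2.25393e-05·0.00897411 = 0.034496
  p_III = C(22,15)·0.65^15·0.35^7 = 170544·0.00156207·0.000643393 = 0.171401
Multiply by the mixture weights:
  w_I·p_I = 0.20 × 1.3247e-07 = 2.6494e-08
  w_II·p_II = 0.24 × 0.034496 = 0.00827904
  w_III·p_III = 0.56 × 0.171401 = 0.0959845
Normaliser: 2.6494e-08 + 0.00827904 + 0.0959845 = 0.104264
So the posterior for Group III is 0.0959845 / 0.104264 ≈ 0.921.

0.921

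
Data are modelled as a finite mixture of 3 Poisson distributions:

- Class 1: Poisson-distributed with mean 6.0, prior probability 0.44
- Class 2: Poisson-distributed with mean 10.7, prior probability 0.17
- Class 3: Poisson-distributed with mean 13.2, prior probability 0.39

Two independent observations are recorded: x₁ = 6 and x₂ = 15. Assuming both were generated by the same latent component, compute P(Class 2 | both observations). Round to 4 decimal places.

0.4104

Apply Bayes' rule: the posterior for each component is proportional to its prior times its likelihood at x.
Since both observations come from the same component, the likelihood for component k is f_k(x₁)·f_k(x₂).
  p_1 = [e^(−6.0)·6.0^6/6! = 0.160623] × [0.000891256] = 0.000143156
  p_2 = [e^(−10.7)·10.7^6/6! = 0.0469915] × [0.047567] = 0.00223525
  p_3 = [e^(−13.2)·13.2^6/6! = 0.0135964] × [0.0910798] = 0.00123836
Multiply by the mixture weights:
  w_1·p_1 = 0.44 × 0.000143156 = 6.29888e-05
  w_2·p_2 = 0.17 × 0.00223525 = 0.000379992
  w_3·p_3 = 0.39 × 0.00123836 = 0.00048296
Sum: 6.29888e-05 + 0.000379992 + 0.00048296 = 0.00092594
P(Class 2 | x₁, x₂) = 0.000379992 / 0.00092594 ≈ 0.4104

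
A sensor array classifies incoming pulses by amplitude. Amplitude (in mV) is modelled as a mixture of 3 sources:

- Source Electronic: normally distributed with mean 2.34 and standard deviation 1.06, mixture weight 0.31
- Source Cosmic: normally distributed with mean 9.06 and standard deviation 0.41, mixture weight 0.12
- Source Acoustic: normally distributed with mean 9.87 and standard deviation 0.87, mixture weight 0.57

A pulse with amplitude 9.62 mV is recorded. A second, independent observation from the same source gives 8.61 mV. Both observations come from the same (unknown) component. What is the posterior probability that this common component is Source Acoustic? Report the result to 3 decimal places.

The responsibility of component k is π_k f_k(x) divided by Σ_j π_j f_j(x).
Since both observations come from the same component, the likelihood for component k is f_k(x₁)·f_k(x₂).
  f_Electronic = [2.15337e-11] × [9.50566e-09] = 2.04692e-19
  f_Cosmic = [0.382848] × [0.532773] = 0.203971
  f_Acoustic = [0.440008] × [0.160666] = 0.0706942
Prior × likelihood for each component:
  π_Electronic·f_Electronic = 0.31 × 2.04692e-19 = 6.34546e-20
  π_Cosmic·f_Cosmic = 0.12 × 0.203971 = 0.0244765
  π_Acoustic·f_Acoustic = 0.57 × 0.0706942 = 0.0402957
Sum: 6.34546e-20 + 0.0244765 + 0.0402957 = 0.0647722
P(Source Acoustic | data) ≈ 0.622

0.622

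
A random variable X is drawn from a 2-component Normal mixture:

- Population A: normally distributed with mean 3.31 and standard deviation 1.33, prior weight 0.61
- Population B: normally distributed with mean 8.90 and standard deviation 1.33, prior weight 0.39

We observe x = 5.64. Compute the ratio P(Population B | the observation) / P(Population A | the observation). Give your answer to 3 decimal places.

0.147

The posterior odds equal the prior odds times the likelihood ratio: (w_i/w_j)·(f_i(x)/f_j(x)).
Evaluate each component's likelihood at the observed value:
  p_A = (1/(1.33·√(2π)))·exp(−(5.64−3.31)²/(2·1.33²)) = 0.299957·exp(-1.53454) = 0.064657
  p_B = (1/(1.33·√(2π)))·exp(−(5.64−8.90)²/(2·1.33²)) = 0.299957·exp(-3.00401) = 0.0148741
Odds = (0.39/0.61) × (0.0148741/0.064657) = 0.639344 × 0.230047 ≈ 0.147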